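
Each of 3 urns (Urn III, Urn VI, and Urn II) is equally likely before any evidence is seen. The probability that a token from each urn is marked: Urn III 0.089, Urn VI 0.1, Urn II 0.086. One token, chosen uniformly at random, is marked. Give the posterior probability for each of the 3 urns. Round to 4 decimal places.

Urn III 0.3236, Urn VI 0.3636, Urn II 0.3127

Since the prior is uniform, the posterior is proportional to the likelihood:
  Urn III: 0.089
  Urn VI: 0.1
  Urn II: 0.086
Sum = 0.275.
P(Urn III | marked) = 0.089/0.275 ≈ 0.3236
P(Urn VI | marked) = 0.1/0.275 ≈ 0.3636
P(Urn II | marked) = 0.086/0.275 ≈ 0.3127
(Check: 0.3236+0.3636+0.3127 = 0.9999.)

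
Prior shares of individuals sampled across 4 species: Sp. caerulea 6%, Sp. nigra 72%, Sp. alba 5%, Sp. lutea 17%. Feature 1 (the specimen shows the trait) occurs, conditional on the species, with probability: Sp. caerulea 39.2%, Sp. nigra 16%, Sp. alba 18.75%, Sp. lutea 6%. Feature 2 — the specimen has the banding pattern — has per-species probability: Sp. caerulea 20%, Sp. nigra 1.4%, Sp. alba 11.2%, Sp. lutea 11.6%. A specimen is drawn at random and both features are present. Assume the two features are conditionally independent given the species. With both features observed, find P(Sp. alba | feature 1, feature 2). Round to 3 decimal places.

0.123

By Bayes' rule, posterior ∝ prior × likelihood:
  Sp. caerulea: 0.06 × 0.392 × 0.2 = 0.004704
  Sp. nigra: 0.72 × 0.16 × 0.014 = 0.0016128
  Sp. alba: 0.05 × 0.1875 × 0.112 = 0.00105
  Sp. lutea: 0.17 × 0.06 × 0.116 = 0.0011832
Sum = 0.00855.
P(Sp. alba | evidence) = 0.00105 / 0.00855 ≈ 0.123.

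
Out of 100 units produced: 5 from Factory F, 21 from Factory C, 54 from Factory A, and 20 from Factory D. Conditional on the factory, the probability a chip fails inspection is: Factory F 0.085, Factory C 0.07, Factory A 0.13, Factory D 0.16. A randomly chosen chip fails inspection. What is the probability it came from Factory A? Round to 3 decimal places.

0.579

By Bayes' rule, posterior ∝ prior × likelihood:
  Factory F: 0.05 × 0.085 = 0.00425
  Factory C: 0.21 × 0.07 = 0.0147
  Factory A: 0.54 × 0.13 = 0.0702
  Factory D: 0.2 × 0.16 = 0.032
Sum = 0.12115.
P(Factory A | evidence) = 0.0702 / 0.12115 ≈ 0.579.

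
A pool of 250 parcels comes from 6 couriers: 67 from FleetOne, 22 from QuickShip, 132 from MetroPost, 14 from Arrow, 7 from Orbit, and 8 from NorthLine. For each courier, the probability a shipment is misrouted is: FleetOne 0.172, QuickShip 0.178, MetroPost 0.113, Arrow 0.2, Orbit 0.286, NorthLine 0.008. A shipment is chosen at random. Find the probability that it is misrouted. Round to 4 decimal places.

0.1409

Unnormalized posteriors (prior × likelihood):
  FleetOne: 0.268 × 0.172 = 0.046096
  QuickShip: 0.088 × 0.178 = 0.015664
  MetroPost: 0.528 × 0.113 = 0.059664
  Arrow: 0.056 × 0.2 = 0.0112
  Orbit: 0.028 × 0.286 = 0.008008
  NorthLine: 0.032 × 0.008 = 0.000256
P(misrouted) = 0.046096 + 0.015664 + 0.059664 + 0.0112 + 0.008008 + 0.000256 = 0.140888 → 0.1409.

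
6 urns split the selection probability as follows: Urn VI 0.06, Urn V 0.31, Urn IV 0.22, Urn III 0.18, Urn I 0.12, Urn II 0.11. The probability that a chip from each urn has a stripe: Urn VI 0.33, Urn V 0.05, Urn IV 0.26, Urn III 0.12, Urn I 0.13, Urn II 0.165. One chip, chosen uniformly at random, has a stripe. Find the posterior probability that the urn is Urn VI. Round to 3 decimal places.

0.134

By Bayes' rule, posterior ∝ prior × likelihood:
  Urn VI: 0.06 × 0.33 = 0.0198
  Urn V: 0.31 × 0.05 = 0.0155
  Urn IV: 0.22 × 0.26 = 0.0572
  Urn III: 0.18 × 0.12 = 0.0216
  Urn I: 0.12 × 0.13 = 0.0156
  Urn II: 0.11 × 0.165 = 0.01815
Normalizing constant = 0.14785.
P(Urn VI | evidence) = 0.0198 / 0.14785 ≈ 0.134.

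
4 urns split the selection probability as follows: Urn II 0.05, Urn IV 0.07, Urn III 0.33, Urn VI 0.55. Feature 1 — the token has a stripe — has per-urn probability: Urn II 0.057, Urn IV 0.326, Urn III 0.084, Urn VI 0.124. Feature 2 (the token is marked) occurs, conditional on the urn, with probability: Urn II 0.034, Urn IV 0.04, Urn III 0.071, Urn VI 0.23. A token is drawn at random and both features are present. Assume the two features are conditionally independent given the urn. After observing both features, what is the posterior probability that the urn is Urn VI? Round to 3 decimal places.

Unnormalized posteriors (prior × likelihood):
  Urn II: 0.05 × 0.057 × 0.034 = 0.0000969
  Urn IV: 0.07 × 0.326 × 0.04 = 0.0009128
  Urn III: 0.33 × 0.084 × 0.071 = 0.00196812
  Urn VI: 0.55 × 0.124 × 0.23 = 0.015686
Total = 0.01866382.
P(Urn VI | evidence) = 0.015686 / 0.01866382 ≈ 0.840.

0.840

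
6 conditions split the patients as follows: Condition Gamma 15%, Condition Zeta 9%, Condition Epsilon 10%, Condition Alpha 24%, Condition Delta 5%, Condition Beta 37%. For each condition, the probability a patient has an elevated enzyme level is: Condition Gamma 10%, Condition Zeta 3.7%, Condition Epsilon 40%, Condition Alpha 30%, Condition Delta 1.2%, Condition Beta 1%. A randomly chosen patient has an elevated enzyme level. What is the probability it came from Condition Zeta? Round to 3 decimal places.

By Bayes' rule, posterior ∝ prior × likelihood:
  Condition Gamma: 0.15 × 0.1 = 0.015
  Condition Zeta: 0.09 × 0.037 = 0.00333
  Condition Epsilon: 0.1 × 0.4 = 0.04
  Condition Alpha: 0.24 × 0.3 = 0.072
  Condition Delta: 0.05 × 0.012 = 0.0006
  Condition Beta: 0.37 × 0.01 = 0.0037
Sum = 0.13463.
P(Condition Zeta | evidence) = 0.00333 / 0.13463 ≈ 0.025.

0.025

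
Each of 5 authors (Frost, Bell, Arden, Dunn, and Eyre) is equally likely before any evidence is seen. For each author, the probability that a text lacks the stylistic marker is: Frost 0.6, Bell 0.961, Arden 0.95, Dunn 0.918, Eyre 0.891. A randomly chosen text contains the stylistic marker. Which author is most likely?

Frost

Taking complements, P(marker | each) = Frost 0.4, Bell 0.039, Arden 0.05, Dunn 0.082, Eyre 0.109.
Since the prior is uniform, the posterior is proportional to the likelihood:
  Frost: 0.4
  Bell: 0.039
  Arden: 0.05
  Dunn: 0.082
  Eyre: 0.109
Sum = 0.68.
Largest term belongs to Frost, so Frost is most probable.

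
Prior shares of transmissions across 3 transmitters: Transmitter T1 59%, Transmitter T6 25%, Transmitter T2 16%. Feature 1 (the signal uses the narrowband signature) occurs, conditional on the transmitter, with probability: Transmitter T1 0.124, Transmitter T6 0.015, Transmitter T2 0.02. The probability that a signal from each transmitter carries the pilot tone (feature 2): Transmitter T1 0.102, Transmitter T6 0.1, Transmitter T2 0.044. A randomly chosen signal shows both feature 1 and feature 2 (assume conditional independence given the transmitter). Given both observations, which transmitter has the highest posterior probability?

Transmitter T1

By Bayes' rule, posterior ∝ prior × likelihood:
  Transmitter T1: 0.59 × 0.124 × 0.102 = 0.00746232
  Transmitter T6: 0.25 × 0.015 × 0.1 = 0.000375
  Transmitter T2: 0.16 × 0.02 × 0.044 = 0.0001408
Total = 0.00797812.
Largest term belongs to Transmitter T1, so Transmitter T1 is most probable.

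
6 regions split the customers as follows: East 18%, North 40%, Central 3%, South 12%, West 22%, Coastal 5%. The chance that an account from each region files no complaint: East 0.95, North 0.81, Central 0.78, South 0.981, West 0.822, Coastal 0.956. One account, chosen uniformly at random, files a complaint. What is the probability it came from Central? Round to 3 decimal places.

Taking complements, P(complaint | each) = East 0.05, North 0.19, Central 0.22, South 0.019, West 0.178, Coastal 0.044.
Prior × likelihood for each hypothesis:
  East: 0.18 × 0.05 = 0.009
  North: 0.4 × 0.19 = 0.076
  Central: 0.03 × 0.22 = 0.0066
  South: 0.12 × 0.019 = 0.00228
  West: 0.22 × 0.178 = 0.03916
  Coastal: 0.05 × 0.044 = 0.0022
Sum = 0.13524.
P(Central | evidence) = 0.0066 / 0.13524 ≈ 0.049.

0.049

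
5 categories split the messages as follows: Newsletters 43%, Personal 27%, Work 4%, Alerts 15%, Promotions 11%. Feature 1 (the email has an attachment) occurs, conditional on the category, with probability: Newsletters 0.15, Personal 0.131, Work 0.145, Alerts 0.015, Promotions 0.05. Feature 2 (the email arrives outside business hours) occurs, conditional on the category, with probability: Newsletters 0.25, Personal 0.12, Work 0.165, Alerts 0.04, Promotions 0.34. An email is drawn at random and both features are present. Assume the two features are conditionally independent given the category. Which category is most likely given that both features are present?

Newsletters

Unnormalized posteriors (prior × likelihood):
  Newsletters: 0.43 × 0.15 × 0.25 = 0.016125
  Personal: 0.27 × 0.131 × 0.12 = 0.0042444
  Work: 0.04 × 0.145 × 0.165 = 0.000957
  Alerts: 0.15 × 0.015 × 0.04 = 0.00009
  Promotions: 0.11 × 0.05 × 0.34 = 0.00187
Normalizing constant = 0.0232864.
Largest term belongs to Newsletters, so Newsletters is most probable.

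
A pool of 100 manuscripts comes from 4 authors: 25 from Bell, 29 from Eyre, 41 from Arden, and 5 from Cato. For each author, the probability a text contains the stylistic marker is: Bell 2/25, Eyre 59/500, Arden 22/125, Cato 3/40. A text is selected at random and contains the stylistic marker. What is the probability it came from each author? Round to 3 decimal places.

Bell 0.154, Eyre 0.263, Arden 0.555, Cato 0.029

Unnormalized posteriors (prior × likelihood):
  Bell: 0.25 × 0.08 = 0.02
  Eyre: 0.29 × 0.118 = 0.03422
  Arden: 0.41 × 0.176 = 0.07216
  Cato: 0.05 × 0.075 = 0.00375
Total = 0.13013.
P(Bell | marker) = 0.02/0.13013 ≈ 0.154
P(Eyre | marker) = 0.03422/0.13013 ≈ 0.263
P(Arden | marker) = 0.07216/0.13013 ≈ 0.555
P(Cato | marker) = 0.00375/0.13013 ≈ 0.029
(Check: 0.154+0.263+0.555+0.029 = 1.001.)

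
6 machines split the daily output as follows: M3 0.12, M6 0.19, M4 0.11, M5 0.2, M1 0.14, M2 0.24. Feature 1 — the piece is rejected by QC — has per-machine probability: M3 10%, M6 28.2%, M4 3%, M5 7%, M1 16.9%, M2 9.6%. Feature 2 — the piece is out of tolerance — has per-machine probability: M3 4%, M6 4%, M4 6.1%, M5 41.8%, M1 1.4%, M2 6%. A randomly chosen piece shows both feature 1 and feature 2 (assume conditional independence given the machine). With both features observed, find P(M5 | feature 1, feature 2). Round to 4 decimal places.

Compute prior × likelihood for every hypothesis:
  M3: 0.12 × 0.1 × 0.04 = 0.00048
  M6: 0.19 × 0.282 × 0.04 = 0.0021432
  M4: 0.11 × 0.03 × 0.061 = 0.0002013
  M5: 0.2 × 0.07 × 0.418 = 0.005852
  M1: 0.14 × 0.169 × 0.014 = 0.00033124
  M2: 0.24 × 0.096 × 0.06 = 0.0013824
Normalizing constant = 0.01039014.
P(M5 | evidence) = 0.005852 / 0.01039014 ≈ 0.5632.

0.5632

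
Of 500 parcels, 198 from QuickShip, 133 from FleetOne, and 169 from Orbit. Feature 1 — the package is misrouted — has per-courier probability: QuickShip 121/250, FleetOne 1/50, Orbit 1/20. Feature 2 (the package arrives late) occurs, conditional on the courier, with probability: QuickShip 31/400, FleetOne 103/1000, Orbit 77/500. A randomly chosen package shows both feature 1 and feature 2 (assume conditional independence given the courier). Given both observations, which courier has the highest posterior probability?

QuickShip

Prior × likelihood for each hypothesis:
  QuickShip: 0.396 × 0.484 × 0.0775 = 0.01485396
  FleetOne: 0.266 × 0.02 × 0.103 = 0.00054796
  Orbit: 0.338 × 0.05 × 0.154 = 0.0026026
Total = 0.01800452.
Largest term belongs to QuickShip, so QuickShip is most probable.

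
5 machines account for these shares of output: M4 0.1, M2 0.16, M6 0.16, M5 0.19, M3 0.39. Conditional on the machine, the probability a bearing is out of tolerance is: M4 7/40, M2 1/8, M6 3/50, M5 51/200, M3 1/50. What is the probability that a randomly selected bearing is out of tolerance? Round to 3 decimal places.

Prior × likelihood for each hypothesis:
  M4: 0.1 × 0.175 = 0.0175
  M2: 0.16 × 0.125 = 0.02
  M6: 0.16 × 0.06 = 0.0096
  M5: 0.19 × 0.255 = 0.04845
  M3: 0.39 × 0.02 = 0.0078
P(oversize) = 0.0175 + 0.02 + 0.0096 + 0.04845 + 0.0078 = 0.10335 → 0.103.

0.103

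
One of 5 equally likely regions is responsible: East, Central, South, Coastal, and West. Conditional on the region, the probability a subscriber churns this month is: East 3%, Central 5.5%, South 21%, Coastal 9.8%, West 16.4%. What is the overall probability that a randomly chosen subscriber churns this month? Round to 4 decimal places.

Since the prior is uniform, the posterior is proportional to the likelihood:
  East: 0.03
  Central: 0.055
  South: 0.21
  Coastal: 0.098
  West: 0.164
P(churn) = (1/5) × (0.03 + 0.055 + 0.21 + 0.098 + 0.164) = 0.557/5 ≈ 0.1114.

0.1114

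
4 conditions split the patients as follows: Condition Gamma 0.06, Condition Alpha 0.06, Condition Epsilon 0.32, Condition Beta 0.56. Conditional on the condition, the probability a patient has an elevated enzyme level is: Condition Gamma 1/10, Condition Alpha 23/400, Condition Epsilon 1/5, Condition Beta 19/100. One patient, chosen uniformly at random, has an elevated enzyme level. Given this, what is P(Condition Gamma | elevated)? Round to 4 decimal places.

0.0334

Prior × likelihood for each hypothesis:
  Condition Gamma: 0.06 × 0.1 = 0.006
  Condition Alpha: 0.06 × 0.0575 = 0.00345
  Condition Epsilon: 0.32 × 0.2 = 0.064
  Condition Beta: 0.56 × 0.19 = 0.1064
Total = 0.17985.
P(Condition Gamma | evidence) = 0.006 / 0.17985 ≈ 0.0334.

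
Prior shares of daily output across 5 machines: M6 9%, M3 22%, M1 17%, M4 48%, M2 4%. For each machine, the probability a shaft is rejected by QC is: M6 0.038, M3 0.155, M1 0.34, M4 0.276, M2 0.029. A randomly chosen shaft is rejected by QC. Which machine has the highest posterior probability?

M4

Unnormalized posteriors (prior × likelihood):
  M6: 0.09 × 0.038 = 0.00342
  M3: 0.22 × 0.155 = 0.0341
  M1: 0.17 × 0.34 = 0.0578
  M4: 0.48 × 0.276 = 0.13248
  M2: 0.04 × 0.029 = 0.00116
Sum = 0.22896.
Largest term belongs to M4, so M4 is most probable.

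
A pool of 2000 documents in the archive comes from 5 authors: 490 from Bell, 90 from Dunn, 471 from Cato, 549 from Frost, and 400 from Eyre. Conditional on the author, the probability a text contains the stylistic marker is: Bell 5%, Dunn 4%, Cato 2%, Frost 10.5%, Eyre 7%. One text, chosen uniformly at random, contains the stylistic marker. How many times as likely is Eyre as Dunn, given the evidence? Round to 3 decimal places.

Unnormalized posteriors (prior × likelihood):
  Bell: 0.245 × 0.05 = 0.01225
  Dunn: 0.045 × 0.04 = 0.0018
  Cato: 0.2355 × 0.02 = 0.00471
  Frost: 0.2745 × 0.105 = 0.0288225
  Eyre: 0.2 × 0.07 = 0.014
Total = 0.0615825.
The ratio is 0.014 / 0.0018 (the normalizer cancels) = 7.778.

7.778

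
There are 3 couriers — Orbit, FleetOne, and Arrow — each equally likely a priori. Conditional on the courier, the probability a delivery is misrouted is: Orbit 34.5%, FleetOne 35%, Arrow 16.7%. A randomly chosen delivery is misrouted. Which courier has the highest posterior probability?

FleetOne

Since the prior is uniform, the posterior is proportional to the likelihood:
  Orbit: 0.345
  FleetOne: 0.35
  Arrow: 0.167
Sum = 0.862.
Largest term belongs to FleetOne, so FleetOne is most probable.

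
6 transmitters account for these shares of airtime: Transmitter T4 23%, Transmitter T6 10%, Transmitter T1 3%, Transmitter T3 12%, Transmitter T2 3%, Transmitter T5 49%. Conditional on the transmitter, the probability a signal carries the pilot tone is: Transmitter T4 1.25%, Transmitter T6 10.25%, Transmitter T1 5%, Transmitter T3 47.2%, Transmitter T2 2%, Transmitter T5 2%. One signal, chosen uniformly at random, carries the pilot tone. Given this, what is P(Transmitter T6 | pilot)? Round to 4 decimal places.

0.1255

Compute prior × likelihood for every hypothesis:
  Transmitter T4: 0.23 × 0.0125 = 0.002875
  Transmitter T6: 0.1 × 0.1025 = 0.01025
  Transmitter T1: 0.03 × 0.05 = 0.0015
  Transmitter T3: 0.12 × 0.472 = 0.05664
  Transmitter T2: 0.03 × 0.02 = 0.0006
  Transmitter T5: 0.49 × 0.02 = 0.0098
Normalizing constant = 0.081665.
P(Transmitter T6 | evidence) = 0.01025 / 0.081665 ≈ 0.1255.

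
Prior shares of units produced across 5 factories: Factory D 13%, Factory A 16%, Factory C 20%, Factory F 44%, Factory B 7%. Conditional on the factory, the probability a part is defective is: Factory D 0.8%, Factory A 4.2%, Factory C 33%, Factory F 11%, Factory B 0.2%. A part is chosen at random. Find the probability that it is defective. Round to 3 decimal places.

Compute prior × likelihood for every hypothesis:
  Factory D: 0.13 × 0.008 = 0.00104
  Factory A: 0.16 × 0.042 = 0.00672
  Factory C: 0.2 × 0.33 = 0.066
  Factory F: 0.44 × 0.11 = 0.0484
  Factory B: 0.07 × 0.002 = 0.00014
P(defective) = 0.00104 + 0.00672 + 0.066 + 0.0484 + 0.00014 = 0.1223 → 0.122.

0.122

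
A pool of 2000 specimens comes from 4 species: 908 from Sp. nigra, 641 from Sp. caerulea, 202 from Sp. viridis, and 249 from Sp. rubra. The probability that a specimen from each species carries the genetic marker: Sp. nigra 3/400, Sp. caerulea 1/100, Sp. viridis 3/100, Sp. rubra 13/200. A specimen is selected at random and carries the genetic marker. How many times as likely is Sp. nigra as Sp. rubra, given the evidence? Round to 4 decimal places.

0.4208

Prior × likelihood for each hypothesis:
  Sp. nigra: 0.454 × 0.0075 = 0.003405
  Sp. caerulea: 0.3205 × 0.01 = 0.003205
  Sp. viridis: 0.101 × 0.03 = 0.00303
  Sp. rubra: 0.1245 × 0.065 = 0.0080925
Total = 0.0177325.
The ratio is 0.003405 / 0.0080925 (the normalizer cancels) = 0.4208.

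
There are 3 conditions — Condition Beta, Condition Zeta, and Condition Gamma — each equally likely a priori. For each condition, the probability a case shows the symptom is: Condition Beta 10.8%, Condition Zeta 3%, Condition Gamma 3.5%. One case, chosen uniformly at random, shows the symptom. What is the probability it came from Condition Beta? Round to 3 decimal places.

With a uniform prior (1/3 each), posterior ∝ likelihood:
  Condition Beta: 0.108
  Condition Zeta: 0.03
  Condition Gamma: 0.035
Normalizing constant = 0.173.
P(Condition Beta | evidence) = 0.108 / 0.173 ≈ 0.624.

0.624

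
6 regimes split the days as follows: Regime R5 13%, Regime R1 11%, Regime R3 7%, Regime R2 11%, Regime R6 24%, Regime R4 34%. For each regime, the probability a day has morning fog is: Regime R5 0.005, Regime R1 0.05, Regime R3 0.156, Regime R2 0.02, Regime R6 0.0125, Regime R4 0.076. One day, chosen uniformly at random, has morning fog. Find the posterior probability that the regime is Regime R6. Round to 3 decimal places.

0.062

Prior × likelihood for each hypothesis:
  Regime R5: 0.13 × 0.005 = 0.00065
  Regime R1: 0.11 × 0.05 = 0.0055
  Regime R3: 0.07 × 0.156 = 0.01092
  Regime R2: 0.11 × 0.02 = 0.0022
  Regime R6: 0.24 × 0.0125 = 0.003
  Regime R4: 0.34 × 0.076 = 0.02584
Sum = 0.04811.
P(Regime R6 | evidence) = 0.003 / 0.04811 ≈ 0.062.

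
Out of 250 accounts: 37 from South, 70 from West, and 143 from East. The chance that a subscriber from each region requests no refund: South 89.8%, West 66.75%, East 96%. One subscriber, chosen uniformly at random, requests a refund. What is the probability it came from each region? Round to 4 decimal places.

Taking complements, P(refund | each) = South 0.102, West 0.3325, East 0.04.
Compute prior × likelihood for every hypothesis:
  South: 0.148 × 0.102 = 0.015096
  West: 0.28 × 0.3325 = 0.0931
  East: 0.572 × 0.04 = 0.02288
Total = 0.131076.
P(South | refund) = 0.015096/0.131076 ≈ 0.1152
P(West | refund) = 0.0931/0.131076 ≈ 0.7103
P(East | refund) = 0.02288/0.131076 ≈ 0.1746

South 0.1152, West 0.7103, East 0.1746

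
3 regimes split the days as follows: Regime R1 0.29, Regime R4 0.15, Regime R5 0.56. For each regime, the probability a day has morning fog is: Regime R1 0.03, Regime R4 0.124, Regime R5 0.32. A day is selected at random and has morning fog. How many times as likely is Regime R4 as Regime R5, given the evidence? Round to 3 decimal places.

0.104

Prior × likelihood for each hypothesis:
  Regime R1: 0.29 × 0.03 = 0.0087
  Regime R4: 0.15 × 0.124 = 0.0186
  Regime R5: 0.56 × 0.32 = 0.1792
Normalizing constant = 0.2065.
The ratio is 0.0186 / 0.1792 (the normalizer cancels) = 0.104.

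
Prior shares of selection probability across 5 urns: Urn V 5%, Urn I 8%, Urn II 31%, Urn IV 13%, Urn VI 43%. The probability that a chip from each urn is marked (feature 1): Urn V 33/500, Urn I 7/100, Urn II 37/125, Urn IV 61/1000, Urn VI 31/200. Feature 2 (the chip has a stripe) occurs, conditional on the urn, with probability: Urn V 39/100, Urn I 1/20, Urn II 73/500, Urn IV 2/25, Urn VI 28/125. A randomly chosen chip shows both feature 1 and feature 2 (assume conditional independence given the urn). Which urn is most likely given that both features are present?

Prior × likelihood for each hypothesis:
  Urn V: 0.05 × 0.066 × 0.39 = 0.001287
  Urn I: 0.08 × 0.07 × 0.05 = 0.00028
  Urn II: 0.31 × 0.296 × 0.146 = 0.01339696
  Urn IV: 0.13 × 0.061 × 0.08 = 0.0006344
  Urn VI: 0.43 × 0.155 × 0.224 = 0.0149296
Sum = 0.03052796.
Largest term belongs to Urn VI, so Urn VI is most probable.

Urn VI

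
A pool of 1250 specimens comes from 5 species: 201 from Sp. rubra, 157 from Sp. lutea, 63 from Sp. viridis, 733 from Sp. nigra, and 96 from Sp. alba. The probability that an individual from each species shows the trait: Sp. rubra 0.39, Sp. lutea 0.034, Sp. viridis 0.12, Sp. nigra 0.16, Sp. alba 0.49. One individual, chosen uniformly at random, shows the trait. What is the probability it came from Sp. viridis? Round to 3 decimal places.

0.030

By Bayes' rule, posterior ∝ prior × likelihood:
  Sp. rubra: 0.1608 × 0.39 = 0.062712
  Sp. lutea: 0.1256 × 0.034 = 0.0042704
  Sp. viridis: 0.0504 × 0.12 = 0.006048
  Sp. nigra: 0.5864 × 0.16 = 0.093824
  Sp. alba: 0.0768 × 0.49 = 0.037632
Normalizing constant = 0.2044864.
P(Sp. viridis | evidence) = 0.006048 / 0.2044864 ≈ 0.030.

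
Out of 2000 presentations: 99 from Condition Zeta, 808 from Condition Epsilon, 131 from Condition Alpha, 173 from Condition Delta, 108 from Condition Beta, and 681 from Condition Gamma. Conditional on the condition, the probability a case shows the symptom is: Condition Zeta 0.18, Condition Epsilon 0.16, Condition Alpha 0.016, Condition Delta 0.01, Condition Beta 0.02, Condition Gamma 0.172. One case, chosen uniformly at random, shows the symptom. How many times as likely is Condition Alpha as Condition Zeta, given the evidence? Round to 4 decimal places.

0.1176

Prior × likelihood for each hypothesis:
  Condition Zeta: 0.0495 × 0.18 = 0.00891
  Condition Epsilon: 0.404 × 0.16 = 0.06464
  Condition Alpha: 0.0655 × 0.016 = 0.001048
  Condition Delta: 0.0865 × 0.01 = 0.000865
  Condition Beta: 0.054 × 0.02 = 0.00108
  Condition Gamma: 0.3405 × 0.172 = 0.058566
Total = 0.135109.
The ratio is 0.001048 / 0.00891 (the normalizer cancels) = 0.1176.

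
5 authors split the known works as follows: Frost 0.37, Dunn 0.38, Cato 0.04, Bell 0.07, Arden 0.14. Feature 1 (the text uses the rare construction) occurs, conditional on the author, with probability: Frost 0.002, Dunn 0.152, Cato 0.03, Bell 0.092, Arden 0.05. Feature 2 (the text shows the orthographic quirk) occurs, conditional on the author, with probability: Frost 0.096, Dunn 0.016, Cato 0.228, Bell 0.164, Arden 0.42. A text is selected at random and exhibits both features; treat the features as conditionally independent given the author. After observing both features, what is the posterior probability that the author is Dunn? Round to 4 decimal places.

Compute prior × likelihood for every hypothesis:
  Frost: 0.37 × 0.002 × 0.096 = 0.00007104
  Dunn: 0.38 × 0.152 × 0.016 = 0.00092416
  Cato: 0.04 × 0.03 × 0.228 = 0.0002736
  Bell: 0.07 × 0.092 × 0.164 = 0.00105616
  Arden: 0.14 × 0.05 × 0.42 = 0.00294
Total = 0.00526496.
P(Dunn | evidence) = 0.00092416 / 0.00526496 ≈ 0.1755.

0.1755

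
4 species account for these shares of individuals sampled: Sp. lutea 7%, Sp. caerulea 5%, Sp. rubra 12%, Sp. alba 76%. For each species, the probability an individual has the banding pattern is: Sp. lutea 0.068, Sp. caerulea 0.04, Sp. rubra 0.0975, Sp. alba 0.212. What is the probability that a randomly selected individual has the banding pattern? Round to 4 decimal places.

By Bayes' rule, posterior ∝ prior × likelihood:
  Sp. lutea: 0.07 × 0.068 = 0.00476
  Sp. caerulea: 0.05 × 0.04 = 0.002
  Sp. rubra: 0.12 × 0.0975 = 0.0117
  Sp. alba: 0.76 × 0.212 = 0.16112
P(banded) = 0.00476 + 0.002 + 0.0117 + 0.16112 = 0.17958 → 0.1796.

0.1796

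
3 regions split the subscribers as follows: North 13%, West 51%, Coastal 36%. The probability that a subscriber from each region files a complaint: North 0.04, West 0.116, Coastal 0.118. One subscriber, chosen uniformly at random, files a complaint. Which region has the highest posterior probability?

By Bayes' rule, posterior ∝ prior × likelihood:
  North: 0.13 × 0.04 = 0.0052
  West: 0.51 × 0.116 = 0.05916
  Coastal: 0.36 × 0.118 = 0.04248
Normalizing constant = 0.10684.
Largest term belongs to West, so West is most probable.

West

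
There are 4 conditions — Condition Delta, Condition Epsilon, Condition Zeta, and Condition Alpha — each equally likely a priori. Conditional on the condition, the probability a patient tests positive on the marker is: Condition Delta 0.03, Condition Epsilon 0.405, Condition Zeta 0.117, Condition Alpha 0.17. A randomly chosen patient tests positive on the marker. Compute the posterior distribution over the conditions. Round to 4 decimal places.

Condition Delta 0.0416, Condition Epsilon 0.5609, Condition Zeta 0.1620, Condition Alpha 0.2355

Since the prior is uniform, the posterior is proportional to the likelihood:
  Condition Delta: 0.03
  Condition Epsilon: 0.405
  Condition Zeta: 0.117
  Condition Alpha: 0.17
Normalizing constant = 0.722.
P(Condition Delta | marker-positive) = 0.03/0.722 ≈ 0.0416
P(Condition Epsilon | marker-positive) = 0.405/0.722 ≈ 0.5609
P(Condition Zeta | marker-positive) = 0.117/0.722 ≈ 0.1620
P(Condition Alpha | marker-positive) = 0.17/0.722 ≈ 0.2355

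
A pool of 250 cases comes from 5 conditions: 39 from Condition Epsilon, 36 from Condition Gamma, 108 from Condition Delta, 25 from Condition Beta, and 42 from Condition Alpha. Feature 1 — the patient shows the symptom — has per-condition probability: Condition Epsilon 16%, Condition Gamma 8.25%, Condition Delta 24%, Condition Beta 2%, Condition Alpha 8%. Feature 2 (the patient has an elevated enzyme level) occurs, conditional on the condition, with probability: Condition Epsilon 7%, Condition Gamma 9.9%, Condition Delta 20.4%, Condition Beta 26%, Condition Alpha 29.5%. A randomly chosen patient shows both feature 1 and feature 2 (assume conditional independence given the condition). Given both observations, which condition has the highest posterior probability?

Condition Delta

Compute prior × likelihood for every hypothesis:
  Condition Epsilon: 0.156 × 0.16 × 0.07 = 0.0017472
  Condition Gamma: 0.144 × 0.0825 × 0.099 = 0.00117612
  Condition Delta: 0.432 × 0.24 × 0.204 = 0.02115072
  Condition Beta: 0.1 × 0.02 × 0.26 = 0.00052
  Condition Alpha: 0.168 × 0.08 × 0.295 = 0.0039648
Sum = 0.02855884.
Largest term belongs to Condition Delta, so Condition Delta is most probable.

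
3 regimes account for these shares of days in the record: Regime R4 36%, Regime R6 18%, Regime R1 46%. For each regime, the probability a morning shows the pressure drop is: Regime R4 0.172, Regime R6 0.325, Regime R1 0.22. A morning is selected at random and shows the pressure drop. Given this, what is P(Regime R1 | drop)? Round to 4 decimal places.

Compute prior × likelihood for every hypothesis:
  Regime R4: 0.36 × 0.172 = 0.06192
  Regime R6: 0.18 × 0.325 = 0.0585
  Regime R1: 0.46 × 0.22 = 0.1012
Normalizing constant = 0.22162.
P(Regime R1 | evidence) = 0.1012 / 0.22162 ≈ 0.4566.

0.4566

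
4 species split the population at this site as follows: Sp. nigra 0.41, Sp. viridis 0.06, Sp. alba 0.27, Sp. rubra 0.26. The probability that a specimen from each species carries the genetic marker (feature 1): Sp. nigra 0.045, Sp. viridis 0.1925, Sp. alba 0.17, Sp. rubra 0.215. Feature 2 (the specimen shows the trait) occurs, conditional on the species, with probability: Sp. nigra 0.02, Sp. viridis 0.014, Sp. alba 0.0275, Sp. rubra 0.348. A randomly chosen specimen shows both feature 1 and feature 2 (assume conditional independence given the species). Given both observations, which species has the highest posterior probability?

Unnormalized posteriors (prior × likelihood):
  Sp. nigra: 0.41 × 0.045 × 0.02 = 0.000369
  Sp. viridis: 0.06 × 0.1925 × 0.014 = 0.0001617
  Sp. alba: 0.27 × 0.17 × 0.0275 = 0.00126225
  Sp. rubra: 0.26 × 0.215 × 0.348 = 0.0194532
Total = 0.02124615.
Largest term belongs to Sp. rubra, so Sp. rubra is most probable.

Sp. rubra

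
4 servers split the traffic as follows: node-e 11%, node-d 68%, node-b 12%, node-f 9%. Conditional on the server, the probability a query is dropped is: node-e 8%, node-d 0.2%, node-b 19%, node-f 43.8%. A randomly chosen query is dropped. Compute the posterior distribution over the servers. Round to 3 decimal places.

Compute prior × likelihood for every hypothesis:
  node-e: 0.11 × 0.08 = 0.0088
  node-d: 0.68 × 0.002 = 0.00136
  node-b: 0.12 × 0.19 = 0.0228
  node-f: 0.09 × 0.438 = 0.03942
Sum = 0.07238.
P(node-e | dropped) = 0.0088/0.07238 ≈ 0.122
P(node-d | dropped) = 0.00136/0.07238 ≈ 0.019
P(node-b | dropped) = 0.0228/0.07238 ≈ 0.315
P(node-f | dropped) = 0.03942/0.07238 ≈ 0.545
(Check: 0.122+0.019+0.315+0.545 = 1.001.)

node-e 0.122, node-d 0.019, node-b 0.315, node-f 0.545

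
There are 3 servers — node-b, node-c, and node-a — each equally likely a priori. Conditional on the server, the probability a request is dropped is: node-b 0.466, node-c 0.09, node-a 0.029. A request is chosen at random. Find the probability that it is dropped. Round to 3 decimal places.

Since the prior is uniform, the posterior is proportional to the likelihood:
  node-b: 0.466
  node-c: 0.09
  node-a: 0.029
P(dropped) = (1/3) × (0.466 + 0.09 + 0.029) = 0.585/3 ≈ 0.195.

0.195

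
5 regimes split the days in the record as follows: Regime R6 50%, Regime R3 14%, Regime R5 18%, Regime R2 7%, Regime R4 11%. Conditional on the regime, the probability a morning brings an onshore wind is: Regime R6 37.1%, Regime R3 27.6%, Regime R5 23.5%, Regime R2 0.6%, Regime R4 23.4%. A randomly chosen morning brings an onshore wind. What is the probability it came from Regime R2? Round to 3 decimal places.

0.001

By Bayes' rule, posterior ∝ prior × likelihood:
  Regime R6: 0.5 × 0.371 = 0.1855
  Regime R3: 0.14 × 0.276 = 0.03864
  Regime R5: 0.18 × 0.235 = 0.0423
  Regime R2: 0.07 × 0.006 = 0.00042
  Regime R4: 0.11 × 0.234 = 0.02574
Sum = 0.2926.
P(Regime R2 | evidence) = 0.00042 / 0.2926 ≈ 0.001.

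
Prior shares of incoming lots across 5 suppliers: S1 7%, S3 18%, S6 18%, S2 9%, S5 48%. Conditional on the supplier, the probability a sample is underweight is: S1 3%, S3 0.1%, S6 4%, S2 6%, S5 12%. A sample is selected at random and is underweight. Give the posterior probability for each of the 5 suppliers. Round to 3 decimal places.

Unnormalized posteriors (prior × likelihood):
  S1: 0.07 × 0.03 = 0.0021
  S3: 0.18 × 0.001 = 0.00018
  S6: 0.18 × 0.04 = 0.0072
  S2: 0.09 × 0.06 = 0.0054
  S5: 0.48 × 0.12 = 0.0576
Normalizing constant = 0.07248.
P(S1 | underweight) = 0.0021/0.07248 ≈ 0.029
P(S3 | underweight) = 0.00018/0.07248 ≈ 0.002
P(S6 | underweight) = 0.0072/0.07248 ≈ 0.099
P(S2 | underweight) = 0.0054/0.07248 ≈ 0.075
P(S5 | underweight) = 0.0576/0.07248 ≈ 0.795
(Check: 0.029+0.002+0.099+0.075+0.795 = 1.000.)

S1 0.029, S3 0.002, S6 0.099, S2 0.075, S5 0.795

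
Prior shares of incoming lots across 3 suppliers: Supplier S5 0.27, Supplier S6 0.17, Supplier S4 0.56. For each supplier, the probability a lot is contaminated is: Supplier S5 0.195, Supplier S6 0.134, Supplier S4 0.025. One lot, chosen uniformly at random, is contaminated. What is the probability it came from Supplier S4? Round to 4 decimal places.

0.1565

Prior × likelihood for each hypothesis:
  Supplier S5: 0.27 × 0.195 = 0.05265
  Supplier S6: 0.17 × 0.134 = 0.02278
  Supplier S4: 0.56 × 0.025 = 0.014
Normalizing constant = 0.08943.
P(Supplier S4 | evidence) = 0.014 / 0.08943 ≈ 0.1565.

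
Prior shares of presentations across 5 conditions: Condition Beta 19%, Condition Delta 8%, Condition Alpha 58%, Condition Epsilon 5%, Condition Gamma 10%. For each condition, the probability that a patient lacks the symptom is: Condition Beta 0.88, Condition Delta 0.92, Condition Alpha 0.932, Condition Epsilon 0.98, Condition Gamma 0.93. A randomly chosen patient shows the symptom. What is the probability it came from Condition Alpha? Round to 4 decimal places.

0.5146

Taking complements, P(symptomatic | each) = Condition Beta 0.12, Condition Delta 0.08, Condition Alpha 0.068, Condition Epsilon 0.02, Condition Gamma 0.07.
Compute prior × likelihood for every hypothesis:
  Condition Beta: 0.19 × 0.12 = 0.0228
  Condition Delta: 0.08 × 0.08 = 0.0064
  Condition Alpha: 0.58 × 0.068 = 0.03944
  Condition Epsilon: 0.05 × 0.02 = 0.001
  Condition Gamma: 0.1 × 0.07 = 0.007
Total = 0.07664.
P(Condition Alpha | evidence) = 0.03944 / 0.07664 ≈ 0.5146.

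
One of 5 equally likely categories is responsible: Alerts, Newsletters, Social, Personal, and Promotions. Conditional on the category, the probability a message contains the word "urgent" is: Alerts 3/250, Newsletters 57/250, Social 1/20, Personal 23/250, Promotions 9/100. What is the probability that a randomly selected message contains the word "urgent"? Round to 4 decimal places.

Since the prior is uniform, the posterior is proportional to the likelihood:
  Alerts: 0.012
  Newsletters: 0.228
  Social: 0.05
  Personal: 0.092
  Promotions: 0.09
P(urgent-flag) = (1/5) × (0.012 + 0.228 + 0.05 + 0.092 + 0.09) = 0.472/5 ≈ 0.0944.

0.0944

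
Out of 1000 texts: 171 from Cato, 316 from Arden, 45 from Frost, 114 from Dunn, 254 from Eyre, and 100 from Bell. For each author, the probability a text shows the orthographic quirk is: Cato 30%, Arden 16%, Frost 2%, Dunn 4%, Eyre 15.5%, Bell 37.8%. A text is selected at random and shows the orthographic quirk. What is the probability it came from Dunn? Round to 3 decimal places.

Prior × likelihood for each hypothesis:
  Cato: 0.171 × 0.3 = 0.0513
  Arden: 0.316 × 0.16 = 0.05056
  Frost: 0.045 × 0.02 = 0.0009
  Dunn: 0.114 × 0.04 = 0.00456
  Eyre: 0.254 × 0.155 = 0.03937
  Bell: 0.1 × 0.378 = 0.0378
Total = 0.18449.
P(Dunn | evidence) = 0.00456 / 0.18449 ≈ 0.025.

0.025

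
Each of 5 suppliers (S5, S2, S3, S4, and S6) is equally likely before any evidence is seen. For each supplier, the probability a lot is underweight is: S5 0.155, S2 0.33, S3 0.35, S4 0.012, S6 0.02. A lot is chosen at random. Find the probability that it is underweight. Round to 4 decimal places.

0.1734

Since the prior is uniform, the posterior is proportional to the likelihood:
  S5: 0.155
  S2: 0.33
  S3: 0.35
  S4: 0.012
  S6: 0.02
P(underweight) = (1/5) × (0.155 + 0.33 + 0.35 + 0.012 + 0.02) = 0.867/5 ≈ 0.1734.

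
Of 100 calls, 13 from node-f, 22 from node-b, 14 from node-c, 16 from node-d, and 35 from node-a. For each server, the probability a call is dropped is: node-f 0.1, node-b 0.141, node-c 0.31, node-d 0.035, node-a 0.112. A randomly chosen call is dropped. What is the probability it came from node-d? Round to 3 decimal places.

0.042

Prior × likelihood for each hypothesis:
  node-f: 0.13 × 0.1 = 0.013
  node-b: 0.22 × 0.141 = 0.03102
  node-c: 0.14 × 0.31 = 0.0434
  node-d: 0.16 × 0.035 = 0.0056
  node-a: 0.35 × 0.112 = 0.0392
Normalizing constant = 0.13222.
P(node-d | evidence) = 0.0056 / 0.13222 ≈ 0.042.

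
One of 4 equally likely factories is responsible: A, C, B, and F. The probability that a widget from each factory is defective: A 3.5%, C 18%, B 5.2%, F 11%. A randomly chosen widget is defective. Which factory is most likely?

With a uniform prior (1/4 each), posterior ∝ likelihood:
  A: 0.035
  C: 0.18
  B: 0.052
  F: 0.11
Total = 0.377.
Largest term belongs to C, so C is most probable.

C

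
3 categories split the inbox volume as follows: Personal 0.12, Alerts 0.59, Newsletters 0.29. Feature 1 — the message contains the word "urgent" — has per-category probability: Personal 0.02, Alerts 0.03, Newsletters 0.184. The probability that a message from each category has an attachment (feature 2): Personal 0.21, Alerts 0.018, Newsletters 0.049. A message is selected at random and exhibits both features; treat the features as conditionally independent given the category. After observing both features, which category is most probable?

Newsletters

Compute prior × likelihood for every hypothesis:
  Personal: 0.12 × 0.02 × 0.21 = 0.000504
  Alerts: 0.59 × 0.03 × 0.018 = 0.0003186
  Newsletters: 0.29 × 0.184 × 0.049 = 0.00261464
Total = 0.00343724.
Largest term belongs to Newsletters, so Newsletters is most probable.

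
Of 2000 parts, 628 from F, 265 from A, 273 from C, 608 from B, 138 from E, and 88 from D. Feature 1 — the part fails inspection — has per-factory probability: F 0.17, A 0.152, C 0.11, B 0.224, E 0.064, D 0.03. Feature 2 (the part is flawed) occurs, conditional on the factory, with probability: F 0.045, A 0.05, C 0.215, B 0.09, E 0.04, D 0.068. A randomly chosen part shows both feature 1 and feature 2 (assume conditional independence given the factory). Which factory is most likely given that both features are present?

Unnormalized posteriors (prior × likelihood):
  F: 0.314 × 0.17 × 0.045 = 0.0024021
  A: 0.1325 × 0.152 × 0.05 = 0.001007
  C: 0.1365 × 0.11 × 0.215 = 0.003228225
  B: 0.304 × 0.224 × 0.09 = 0.00612864
  E: 0.069 × 0.064 × 0.04 = 0.00017664
  D: 0.044 × 0.03 × 0.068 = 0.00008976
Normalizing constant = 0.013032365.
Largest term belongs to B, so B is most probable.

B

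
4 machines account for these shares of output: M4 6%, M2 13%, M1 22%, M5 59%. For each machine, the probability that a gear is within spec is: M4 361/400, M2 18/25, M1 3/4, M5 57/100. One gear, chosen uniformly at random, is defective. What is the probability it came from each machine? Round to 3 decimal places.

M4 0.017, M2 0.104, M1 0.157, M5 0.723

Taking complements, P(defective | each) = M4 0.0975, M2 0.28, M1 0.25, M5 0.43.
Unnormalized posteriors (prior × likelihood):
  M4: 0.06 × 0.0975 = 0.00585
  M2: 0.13 × 0.28 = 0.0364
  M1: 0.22 × 0.25 = 0.055
  M5: 0.59 × 0.43 = 0.2537
Normalizing constant = 0.35095.
P(M4 | defective) = 0.00585/0.35095 ≈ 0.017
P(M2 | defective) = 0.0364/0.35095 ≈ 0.104
P(M1 | defective) = 0.055/0.35095 ≈ 0.157
P(M5 | defective) = 0.2537/0.35095 ≈ 0.723
(Check: 0.017+0.104+0.157+0.723 = 1.001.)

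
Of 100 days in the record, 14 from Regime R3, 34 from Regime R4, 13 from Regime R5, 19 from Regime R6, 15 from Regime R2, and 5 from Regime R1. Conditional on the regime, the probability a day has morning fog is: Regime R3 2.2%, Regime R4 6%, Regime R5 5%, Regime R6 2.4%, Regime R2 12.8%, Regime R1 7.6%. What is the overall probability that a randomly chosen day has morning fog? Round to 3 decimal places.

Unnormalized posteriors (prior × likelihood):
  Regime R3: 0.14 × 0.022 = 0.00308
  Regime R4: 0.34 × 0.06 = 0.0204
  Regime R5: 0.13 × 0.05 = 0.0065
  Regime R6: 0.19 × 0.024 = 0.00456
  Regime R2: 0.15 × 0.128 = 0.0192
  Regime R1: 0.05 × 0.076 = 0.0038
P(fog) = 0.00308 + 0.0204 + 0.0065 + 0.00456 + 0.0192 + 0.0038 = 0.05754 → 0.058.

0.058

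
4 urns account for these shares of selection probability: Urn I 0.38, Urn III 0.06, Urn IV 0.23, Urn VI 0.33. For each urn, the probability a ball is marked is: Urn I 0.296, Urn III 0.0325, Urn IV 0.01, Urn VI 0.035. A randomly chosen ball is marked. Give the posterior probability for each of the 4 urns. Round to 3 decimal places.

Urn I 0.877, Urn III 0.015, Urn IV 0.018, Urn VI 0.090

By Bayes' rule, posterior ∝ prior × likelihood:
  Urn I: 0.38 × 0.296 = 0.11248
  Urn III: 0.06 × 0.0325 = 0.00195
  Urn IV: 0.23 × 0.01 = 0.0023
  Urn VI: 0.33 × 0.035 = 0.01155
Total = 0.12828.
P(Urn I | marked) = 0.11248/0.12828 ≈ 0.877
P(Urn III | marked) = 0.00195/0.12828 ≈ 0.015
P(Urn IV | marked) = 0.0023/0.12828 ≈ 0.018
P(Urn VI | marked) = 0.01155/0.12828 ≈ 0.090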